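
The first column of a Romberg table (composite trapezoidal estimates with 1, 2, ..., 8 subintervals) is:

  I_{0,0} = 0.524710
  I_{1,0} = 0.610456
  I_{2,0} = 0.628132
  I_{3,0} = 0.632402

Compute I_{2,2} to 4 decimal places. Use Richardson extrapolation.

0.6337

Richardson extrapolation on the trapezoidal column (denominator 4−1=3):
I_{1,1} = 0.610456 + (0.610456 − 0.524710)/3 = 0.639038
I_{2,1} = (4·0.628132 − 0.610456) / 3 = 0.634024
I_{2,2} = (16·0.634024 − 0.639038) / 15 = 0.633690
(Column j=1 coincides with Simpson's rule on the same nodes.)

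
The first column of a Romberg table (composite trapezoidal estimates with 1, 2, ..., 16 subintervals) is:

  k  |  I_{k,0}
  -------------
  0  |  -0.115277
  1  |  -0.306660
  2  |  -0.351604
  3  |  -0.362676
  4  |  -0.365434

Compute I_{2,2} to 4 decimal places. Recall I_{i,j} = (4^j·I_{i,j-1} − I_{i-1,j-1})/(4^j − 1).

I_{1,1} = -0.306660 + (-0.306660 − (-0.115277))/3 = -0.370454
I_{2,1} = (4·(-0.351604) − (-0.306660)) / 3 = -0.366585
I_{2,2} = -0.366585 + (-0.366585 − (-0.370454))/15 = -0.366327

-0.3663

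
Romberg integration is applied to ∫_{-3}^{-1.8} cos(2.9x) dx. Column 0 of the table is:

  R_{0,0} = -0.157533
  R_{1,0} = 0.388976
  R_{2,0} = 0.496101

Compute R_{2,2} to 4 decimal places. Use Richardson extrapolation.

R_{1,1} = 0.388976 + (0.388976 − (-0.157533))/3 = 0.571146
R_{2,1} = 0.496101 + (0.496101 − 0.388976)/3 = 0.531809
R_{2,2} = 0.531809 + (0.531809 − 0.571146)/15 = 0.529187
(Column j=1 coincides with Simpson's rule on the same nodes.)

0.5292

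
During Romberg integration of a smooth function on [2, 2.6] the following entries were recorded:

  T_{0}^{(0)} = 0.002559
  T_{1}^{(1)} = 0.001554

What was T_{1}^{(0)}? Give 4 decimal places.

0.0018

From T_{1}^{(1)} = (4·T_{1}^{(0)} − T_{0}^{(0)})/3, solve for T_{1}^{(0)}:
4·T_{1}^{(0)} = 3·0.001554 + 0.002559 = 0.007221
T_{1}^{(0)} = 0.001805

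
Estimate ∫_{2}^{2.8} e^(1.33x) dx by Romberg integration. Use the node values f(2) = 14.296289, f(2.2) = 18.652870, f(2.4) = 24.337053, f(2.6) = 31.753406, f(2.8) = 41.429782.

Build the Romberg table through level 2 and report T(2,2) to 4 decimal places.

T(0,0) (trapezoid, 1 panel, h=0.8000): 22.290428
T(1,0) (trapezoid, 2 panels, h=0.4000): 20.880035
T(2,0) (trapezoid, 4 panels, h=0.2000): 20.521273
T(1,1) = 20.880035 + (20.880035 − 22.290428)/3 = 20.409904
T(2,1) = 20.521273 + (20.521273 − 20.880035)/3 = 20.401686
T(2,2) = 20.401686 + (20.401686 − 20.409904)/15 = 20.401138

20.4011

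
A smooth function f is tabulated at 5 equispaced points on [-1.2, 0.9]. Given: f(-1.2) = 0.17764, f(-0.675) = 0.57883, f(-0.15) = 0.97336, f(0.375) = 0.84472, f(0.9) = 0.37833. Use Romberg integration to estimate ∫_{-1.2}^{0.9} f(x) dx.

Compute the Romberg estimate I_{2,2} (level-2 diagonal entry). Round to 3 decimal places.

1.426

I_{0,0} (trapezoid, 1 panel, h=2.1000): 0.58377
I_{1,0} (trapezoid, 2 panels, h=1.0500): 1.31391
I_{2,0} (trapezoid, 4 panels, h=0.5250): 1.40432
I_{1,1} = 1.31391 + (1.31391 − 0.58377)/3 = 1.55729
I_{2,1} = 1.40432 + (1.40432 − 1.31391)/3 = 1.43446
I_{2,2} = 1.43446 + (1.43446 − 1.55729)/15 = 1.42627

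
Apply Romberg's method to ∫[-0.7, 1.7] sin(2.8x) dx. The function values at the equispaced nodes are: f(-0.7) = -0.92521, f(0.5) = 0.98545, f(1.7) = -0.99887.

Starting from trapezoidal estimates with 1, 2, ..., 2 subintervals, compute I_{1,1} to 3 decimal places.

I_{0,0} (trapezoid, 1 panel, h=2.4000): -2.30890
I_{1,0} (trapezoid, 2 panels, h=1.2000): 0.02809
I_{1,1} = 0.02809 + (0.02809 − (-2.30890))/3 = 0.80709

0.807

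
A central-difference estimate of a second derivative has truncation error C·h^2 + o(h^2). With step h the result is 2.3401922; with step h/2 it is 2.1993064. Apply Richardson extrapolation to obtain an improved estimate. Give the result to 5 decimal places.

The leading error scales as h^2; refining by a factor of 2 reduces it by 2^2 = 4.
Extrapolated value = (4·A(h/2) − A(h)) / (4 − 1)
= (4·2.1993064 − 2.3401922) / 3
= 6.4570334 / 3 = 2.1523445

2.15234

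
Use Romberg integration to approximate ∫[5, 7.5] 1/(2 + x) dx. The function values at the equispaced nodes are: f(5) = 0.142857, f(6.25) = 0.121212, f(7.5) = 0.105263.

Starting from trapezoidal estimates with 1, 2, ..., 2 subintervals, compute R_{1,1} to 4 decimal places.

R_{0,0} (trapezoid, 1 panel, h=2.5000): 0.310150
R_{1,0} (trapezoid, 2 panels, h=1.2500): 0.306590
R_{1,1} = 0.306590 + (0.306590 − 0.310150)/3 = 0.305403

0.3054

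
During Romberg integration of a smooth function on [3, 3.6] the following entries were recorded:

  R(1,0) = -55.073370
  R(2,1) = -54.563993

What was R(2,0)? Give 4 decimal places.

From R(2,1) = (4·R(2,0) − R(1,0))/3, solve for R(2,0):
4·R(2,0) = 3·(-54.563993) + (-55.073370) = -218.765349
R(2,0) = -54.691337

-54.6913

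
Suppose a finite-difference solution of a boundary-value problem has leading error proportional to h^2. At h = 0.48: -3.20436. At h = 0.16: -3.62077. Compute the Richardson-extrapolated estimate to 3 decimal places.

-3.673

Extrapolated value = (9·A(h/3) − A(h)) / (9 − 1)
= (9·(-3.62077) − (-3.20436)) / 8
= -29.38257 / 8 = -3.67282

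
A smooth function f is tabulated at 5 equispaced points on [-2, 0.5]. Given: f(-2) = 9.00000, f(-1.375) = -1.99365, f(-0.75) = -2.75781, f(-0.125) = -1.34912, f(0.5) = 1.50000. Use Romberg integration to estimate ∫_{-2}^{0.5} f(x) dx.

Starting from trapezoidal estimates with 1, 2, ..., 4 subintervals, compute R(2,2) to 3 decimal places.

R(0,0) (trapezoid, 1 panel, h=2.5000): 13.12500
R(1,0) (trapezoid, 2 panels, h=1.2500): 3.11524
R(2,0) (trapezoid, 4 panels, h=0.6250): -0.53161
R(1,1) = 3.11524 + (3.11524 − 13.12500)/3 = -0.22135
R(2,1) = -0.53161 + (-0.53161 − 3.11524)/3 = -1.74723
R(2,2) = -1.74723 + (-1.74723 − (-0.22135))/15 = -1.84896

-1.849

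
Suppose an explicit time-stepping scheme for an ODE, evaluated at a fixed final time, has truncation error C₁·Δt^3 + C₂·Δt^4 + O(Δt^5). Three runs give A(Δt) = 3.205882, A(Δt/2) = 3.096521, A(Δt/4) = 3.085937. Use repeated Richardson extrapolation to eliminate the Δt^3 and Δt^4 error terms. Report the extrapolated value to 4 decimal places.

First eliminate the Δt^3 term (factor 2^3 = 8):
  B₁ = (8·3.096521 − 3.205882)/7 = 3.080898
  B₂ = (8·3.085937 − 3.096521)/7 = 3.084425
Then eliminate the Δt^4 term (factor 2^4 = 16):
  (16·3.084425 − 3.080898)/15 = 3.084660

3.0847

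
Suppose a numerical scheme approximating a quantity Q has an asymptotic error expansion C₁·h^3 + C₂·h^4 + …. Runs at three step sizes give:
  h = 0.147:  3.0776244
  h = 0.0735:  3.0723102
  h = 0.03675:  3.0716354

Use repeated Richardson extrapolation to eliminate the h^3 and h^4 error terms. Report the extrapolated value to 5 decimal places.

First eliminate the h^3 term (factor 2^3 = 8):
  B₁ = (8·3.0723102 − 3.0776244)/7 = 3.0715510
  B₂ = (8·3.0716354 − 3.0723102)/7 = 3.0715390
Then eliminate the h^4 term (factor 2^4 = 16):
  (16·3.0715390 − 3.0715510)/15 = 3.0715382

3.07154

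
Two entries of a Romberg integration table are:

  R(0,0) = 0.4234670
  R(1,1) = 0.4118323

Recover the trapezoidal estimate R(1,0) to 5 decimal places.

From R(1,1) = (4·R(1,0) − R(0,0))/3, solve for R(1,0):
4·R(1,0) = 3·0.4118323 + 0.4234670 = 1.6589639
R(1,0) = 0.4147410

0.41474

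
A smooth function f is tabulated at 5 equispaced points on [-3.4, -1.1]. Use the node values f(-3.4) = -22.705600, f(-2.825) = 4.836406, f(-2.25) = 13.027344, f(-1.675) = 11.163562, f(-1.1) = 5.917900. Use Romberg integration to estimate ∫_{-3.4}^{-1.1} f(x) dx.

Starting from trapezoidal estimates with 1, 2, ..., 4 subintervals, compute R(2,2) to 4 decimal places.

R(0,0) (trapezoid, 1 panel, h=2.3000): -19.305855
R(1,0) (trapezoid, 2 panels, h=1.1500): 5.328518
R(2,0) (trapezoid, 4 panels, h=0.5750): 11.864241
R(1,1) = 5.328518 + (5.328518 − (-19.305855))/3 = 13.539976
R(2,1) = 11.864241 + (11.864241 − 5.328518)/3 = 14.042815
R(2,2) = 14.042815 + (14.042815 − 13.539976)/15 = 14.076338

14.0763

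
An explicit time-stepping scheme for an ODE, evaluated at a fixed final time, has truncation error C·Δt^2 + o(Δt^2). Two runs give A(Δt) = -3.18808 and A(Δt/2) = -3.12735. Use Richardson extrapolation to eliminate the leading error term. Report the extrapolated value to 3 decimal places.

Extrapolated value = (4·A(Δt/2) − A(Δt)) / (4 − 1)
= (4·(-3.12735) − (-3.18808)) / 3
= -9.32132 / 3 = -3.10711

-3.107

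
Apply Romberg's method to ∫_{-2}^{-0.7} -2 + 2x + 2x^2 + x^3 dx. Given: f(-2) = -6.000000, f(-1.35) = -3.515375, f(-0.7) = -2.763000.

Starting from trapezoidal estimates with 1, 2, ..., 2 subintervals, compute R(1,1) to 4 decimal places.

R(0,0) (trapezoid, 1 panel, h=1.3000): -5.695950
R(1,0) (trapezoid, 2 panels, h=0.6500): -5.132969
R(1,1) = -5.132969 + (-5.132969 − (-5.695950))/3 = -4.945309

-4.9453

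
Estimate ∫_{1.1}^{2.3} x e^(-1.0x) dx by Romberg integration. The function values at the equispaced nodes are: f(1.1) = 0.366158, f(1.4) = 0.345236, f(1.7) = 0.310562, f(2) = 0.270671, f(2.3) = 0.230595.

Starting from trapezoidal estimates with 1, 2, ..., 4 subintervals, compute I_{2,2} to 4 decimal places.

0.3682

I_{0,0} (trapezoid, 1 panel, h=1.2000): 0.358052
I_{1,0} (trapezoid, 2 panels, h=0.6000): 0.365363
I_{2,0} (trapezoid, 4 panels, h=0.3000): 0.367454
I_{1,1} = 0.365363 + (0.365363 − 0.358052)/3 = 0.367800
I_{2,1} = 0.367454 + (0.367454 − 0.365363)/3 = 0.368151
I_{2,2} = 0.368151 + (0.368151 − 0.367800)/15 = 0.368174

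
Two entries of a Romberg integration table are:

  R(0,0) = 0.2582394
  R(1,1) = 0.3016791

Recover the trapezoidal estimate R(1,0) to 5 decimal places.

0.29082

From R(1,1) = (4·R(1,0) − R(0,0))/3, solve for R(1,0):
4·R(1,0) = 3·0.3016791 + 0.2582394 = 1.1632767
R(1,0) = 0.2908192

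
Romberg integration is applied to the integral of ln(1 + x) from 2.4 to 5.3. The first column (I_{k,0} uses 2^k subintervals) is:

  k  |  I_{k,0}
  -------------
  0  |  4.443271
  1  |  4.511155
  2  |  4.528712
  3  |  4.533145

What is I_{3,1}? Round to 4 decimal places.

4.5346

Richardson extrapolation on the trapezoidal column (denominator 4−1=3):
I_{3,1} = (4·4.533145 − 4.528712) / 3 = 4.534623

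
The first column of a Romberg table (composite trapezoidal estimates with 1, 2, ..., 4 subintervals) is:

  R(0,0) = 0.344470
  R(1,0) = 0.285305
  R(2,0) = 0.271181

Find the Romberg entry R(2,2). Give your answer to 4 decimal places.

0.2665

R(1,1) = (4·0.285305 − 0.344470) / 3 = 0.265583
R(2,1) = 0.271181 + (0.271181 − 0.285305)/3 = 0.266473
R(2,2) = 0.266473 + (0.266473 − 0.265583)/15 = 0.266532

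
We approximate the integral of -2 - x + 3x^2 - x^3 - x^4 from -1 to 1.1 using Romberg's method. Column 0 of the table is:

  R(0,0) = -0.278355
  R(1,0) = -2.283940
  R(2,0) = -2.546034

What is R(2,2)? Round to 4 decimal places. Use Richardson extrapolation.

-2.6121

R(1,1) = (4·(-2.283940) − (-0.278355)) / 3 = -2.952468
R(2,1) = (4·(-2.546034) − (-2.283940)) / 3 = -2.633399
R(2,2) = -2.633399 + (-2.633399 − (-2.952468))/15 = -2.612128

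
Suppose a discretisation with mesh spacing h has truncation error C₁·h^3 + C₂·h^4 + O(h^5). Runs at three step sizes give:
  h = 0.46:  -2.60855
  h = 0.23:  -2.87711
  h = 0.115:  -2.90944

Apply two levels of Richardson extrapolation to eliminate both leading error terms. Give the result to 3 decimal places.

First eliminate the h^3 term (factor 2^3 = 8):
  B₁ = (8·(-2.87711) − (-2.60855))/7 = -2.91548
  B₂ = (8·(-2.90944) − (-2.87711))/7 = -2.91406
Then eliminate the h^4 term (factor 2^4 = 16):
  (16·(-2.91406) − (-2.91548))/15 = -2.91397

-2.914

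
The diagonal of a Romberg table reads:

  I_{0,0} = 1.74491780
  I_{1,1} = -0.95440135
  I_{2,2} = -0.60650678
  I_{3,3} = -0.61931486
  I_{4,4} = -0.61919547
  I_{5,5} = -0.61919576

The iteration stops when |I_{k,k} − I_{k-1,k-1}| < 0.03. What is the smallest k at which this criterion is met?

|I_{1,1} − I_{0,0}| = 2.69931915 ≥ 0.03
|I_{2,2} − I_{1,1}| = 0.34789457 ≥ 0.03
|I_{3,3} − I_{2,2}| = 0.01280808 < 0.03

k = 3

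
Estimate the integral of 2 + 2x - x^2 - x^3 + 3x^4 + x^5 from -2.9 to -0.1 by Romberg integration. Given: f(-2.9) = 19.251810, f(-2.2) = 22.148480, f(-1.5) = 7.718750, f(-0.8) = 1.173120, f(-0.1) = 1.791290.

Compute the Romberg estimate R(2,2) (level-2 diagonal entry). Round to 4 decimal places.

30.6823

R(0,0) (trapezoid, 1 panel, h=2.8000): 29.460340
R(1,0) (trapezoid, 2 panels, h=1.4000): 25.536420
R(2,0) (trapezoid, 4 panels, h=0.7000): 29.093330
R(1,1) = 25.536420 + (25.536420 − 29.460340)/3 = 24.228447
R(2,1) = 29.093330 + (29.093330 − 25.536420)/3 = 30.278967
R(2,2) = 30.278967 + (30.278967 − 24.228447)/15 = 30.682335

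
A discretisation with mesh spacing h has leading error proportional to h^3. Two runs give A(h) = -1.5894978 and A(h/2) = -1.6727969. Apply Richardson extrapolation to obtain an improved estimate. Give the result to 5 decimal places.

The leading error scales as h^3; refining by a factor of 2 reduces it by 2^3 = 8.
Extrapolated value = (8·A(h/2) − A(h)) / (8 − 1)
= (8·(-1.6727969) − (-1.5894978)) / 7
= -11.7928774 / 7 = -1.6846968

-1.68470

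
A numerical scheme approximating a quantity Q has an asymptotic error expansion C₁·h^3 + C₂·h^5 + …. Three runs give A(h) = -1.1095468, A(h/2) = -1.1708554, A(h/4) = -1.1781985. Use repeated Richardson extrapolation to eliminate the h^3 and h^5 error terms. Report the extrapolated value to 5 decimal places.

First eliminate the h^3 term (factor 2^3 = 8):
  B₁ = (8·(-1.1708554) − (-1.1095468))/7 = -1.1796138
  B₂ = (8·(-1.1781985) − (-1.1708554))/7 = -1.1792475
Then eliminate the h^5 term (factor 2^5 = 32):
  (32·(-1.1792475) − (-1.1796138))/31 = -1.1792357

-1.17924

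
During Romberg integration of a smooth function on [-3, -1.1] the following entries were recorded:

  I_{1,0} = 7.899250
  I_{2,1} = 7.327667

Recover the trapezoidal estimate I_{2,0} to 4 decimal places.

From I_{2,1} = (4·I_{2,0} − I_{1,0})/3, solve for I_{2,0}:
4·I_{2,0} = 3·7.327667 + 7.899250 = 29.882251
I_{2,0} = 7.470563

7.4706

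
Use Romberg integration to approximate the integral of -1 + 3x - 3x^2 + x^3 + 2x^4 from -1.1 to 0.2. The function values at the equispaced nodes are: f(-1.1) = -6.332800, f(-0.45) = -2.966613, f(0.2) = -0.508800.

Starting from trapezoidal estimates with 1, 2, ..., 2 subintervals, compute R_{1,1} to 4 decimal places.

-4.0534

R_{0,0} (trapezoid, 1 panel, h=1.3000): -4.447040
R_{1,0} (trapezoid, 2 panels, h=0.6500): -4.151818
R_{1,1} = -4.151818 + (-4.151818 − (-4.447040))/3 = -4.053411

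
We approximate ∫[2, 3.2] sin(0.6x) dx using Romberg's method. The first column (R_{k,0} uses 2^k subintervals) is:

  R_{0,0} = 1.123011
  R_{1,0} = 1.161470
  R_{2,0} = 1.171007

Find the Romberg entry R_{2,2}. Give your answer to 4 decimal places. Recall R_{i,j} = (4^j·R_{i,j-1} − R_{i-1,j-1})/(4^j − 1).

R_{1,1} = (4·1.161470 − 1.123011) / 3 = 1.174290
R_{2,1} = 1.171007 + (1.171007 − 1.161470)/3 = 1.174186
R_{2,2} = (16·1.174186 − 1.174290) / 15 = 1.174179
(Column j=1 coincides with Simpson's rule on the same nodes.)

1.1742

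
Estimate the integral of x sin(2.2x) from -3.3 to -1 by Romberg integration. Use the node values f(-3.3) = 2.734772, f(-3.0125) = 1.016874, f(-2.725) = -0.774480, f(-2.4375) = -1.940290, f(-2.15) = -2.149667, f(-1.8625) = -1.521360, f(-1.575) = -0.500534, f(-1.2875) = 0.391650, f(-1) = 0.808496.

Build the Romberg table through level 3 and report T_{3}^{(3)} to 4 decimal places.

-1.1032

T_{0}^{(0)} (trapezoid, 1 panel, h=2.3000): 4.074758
T_{1}^{(0)} (trapezoid, 2 panels, h=1.1500): -0.434738
T_{2}^{(0)} (trapezoid, 4 panels, h=0.5750): -0.950502
T_{3}^{(0)} (trapezoid, 8 panels, h=0.2875): -1.065525
T_{1}^{(1)} = -0.434738 + (-0.434738 − 4.074758)/3 = -1.937903
T_{2}^{(1)} = -0.950502 + (-0.950502 − (-0.434738))/3 = -1.122423
T_{3}^{(1)} = -1.065525 + (-1.065525 − (-0.950502))/3 = -1.103866
T_{2}^{(2)} = -1.122423 + (-1.122423 − (-1.937903))/15 = -1.068058
T_{3}^{(2)} = -1.103866 + (-1.103866 − (-1.122423))/15 = -1.102629
T_{3}^{(3)} = -1.102629 + (-1.102629 − (-1.068058))/63 = -1.103178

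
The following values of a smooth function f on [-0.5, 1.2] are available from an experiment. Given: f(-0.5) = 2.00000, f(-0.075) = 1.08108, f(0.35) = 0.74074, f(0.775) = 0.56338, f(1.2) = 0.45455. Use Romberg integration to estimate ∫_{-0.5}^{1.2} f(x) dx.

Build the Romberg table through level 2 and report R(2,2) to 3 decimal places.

R(0,0) (trapezoid, 1 panel, h=1.7000): 2.08637
R(1,0) (trapezoid, 2 panels, h=0.8500): 1.67281
R(2,0) (trapezoid, 4 panels, h=0.4250): 1.53530
R(1,1) = 1.67281 + (1.67281 − 2.08637)/3 = 1.53496
R(2,1) = 1.53530 + (1.53530 − 1.67281)/3 = 1.48946
R(2,2) = 1.48946 + (1.48946 − 1.53496)/15 = 1.48643

1.486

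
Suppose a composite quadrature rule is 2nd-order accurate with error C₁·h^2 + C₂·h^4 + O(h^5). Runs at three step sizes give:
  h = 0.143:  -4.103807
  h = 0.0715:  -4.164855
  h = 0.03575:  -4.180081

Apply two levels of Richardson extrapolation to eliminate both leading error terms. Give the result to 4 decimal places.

First eliminate the h^2 term (factor 2^2 = 4):
  B₁ = (4·(-4.164855) − (-4.103807))/3 = -4.185204
  B₂ = (4·(-4.180081) − (-4.164855))/3 = -4.185156
Then eliminate the h^4 term (factor 2^4 = 16):
  (16·(-4.185156) − (-4.185204))/15 = -4.185153

-4.1852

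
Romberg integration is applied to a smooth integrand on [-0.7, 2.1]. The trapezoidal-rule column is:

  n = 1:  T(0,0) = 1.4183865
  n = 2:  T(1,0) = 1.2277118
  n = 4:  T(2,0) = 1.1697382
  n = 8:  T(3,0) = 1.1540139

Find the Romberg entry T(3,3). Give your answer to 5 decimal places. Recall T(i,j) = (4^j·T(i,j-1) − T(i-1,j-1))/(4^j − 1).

1.14865

Richardson extrapolation on the trapezoidal column (denominator 4−1=3):
T(1,1) = (4·1.2277118 − 1.4183865) / 3 = 1.1641536
T(2,1) = (4·1.1697382 − 1.2277118) / 3 = 1.1504137
T(3,1) = (4·1.1540139 − 1.1697382) / 3 = 1.1487725
T(2,2) = 1.1504137 + (1.1504137 − 1.1641536)/15 = 1.1494977
T(3,2) = 1.1487725 + (1.1487725 − 1.1504137)/15 = 1.1486631
T(3,3) = (64·1.1486631 − 1.1494977) / 63 = 1.1486499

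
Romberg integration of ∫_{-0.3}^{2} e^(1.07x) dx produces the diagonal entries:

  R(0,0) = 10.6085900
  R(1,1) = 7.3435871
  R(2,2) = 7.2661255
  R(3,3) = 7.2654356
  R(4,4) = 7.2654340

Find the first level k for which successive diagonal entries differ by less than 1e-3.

|R(1,1) − R(0,0)| = 3.2650029 ≥ 1e-3
|R(2,2) − R(1,1)| = 0.0774616 ≥ 1e-3
|R(3,3) − R(2,2)| = 0.0006899 < 1e-3

k = 3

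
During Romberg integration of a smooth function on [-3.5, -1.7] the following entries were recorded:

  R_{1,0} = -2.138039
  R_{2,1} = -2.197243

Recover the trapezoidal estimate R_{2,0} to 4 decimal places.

From R_{2,1} = (4·R_{2,0} − R_{1,0})/3, solve for R_{2,0}:
4·R_{2,0} = 3·(-2.197243) + (-2.138039) = -8.729768
R_{2,0} = -2.182442

-2.1824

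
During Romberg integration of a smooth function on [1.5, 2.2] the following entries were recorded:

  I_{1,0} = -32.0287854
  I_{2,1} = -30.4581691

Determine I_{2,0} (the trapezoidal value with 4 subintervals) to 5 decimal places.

From I_{2,1} = (4·I_{2,0} − I_{1,0})/3, solve for I_{2,0}:
4·I_{2,0} = 3·(-30.4581691) + (-32.0287854) = -123.4032927
I_{2,0} = -30.8508232

-30.85082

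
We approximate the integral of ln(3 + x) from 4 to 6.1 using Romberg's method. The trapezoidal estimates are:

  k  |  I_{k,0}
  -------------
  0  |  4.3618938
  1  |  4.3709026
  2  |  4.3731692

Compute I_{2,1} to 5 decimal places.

4.37392

Richardson extrapolation on the trapezoidal column (denominator 4−1=3):
I_{2,1} = 4.3731692 + (4.3731692 − 4.3709026)/3 = 4.3739247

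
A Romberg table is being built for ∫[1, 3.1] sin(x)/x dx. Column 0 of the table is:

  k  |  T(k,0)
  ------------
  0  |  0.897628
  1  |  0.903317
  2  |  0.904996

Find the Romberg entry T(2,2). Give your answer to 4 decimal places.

0.9056

T(1,1) = 0.903317 + (0.903317 − 0.897628)/3 = 0.905213
T(2,1) = (4·0.904996 − 0.903317) / 3 = 0.905556
T(2,2) = (16·0.905556 − 0.905213) / 15 = 0.905579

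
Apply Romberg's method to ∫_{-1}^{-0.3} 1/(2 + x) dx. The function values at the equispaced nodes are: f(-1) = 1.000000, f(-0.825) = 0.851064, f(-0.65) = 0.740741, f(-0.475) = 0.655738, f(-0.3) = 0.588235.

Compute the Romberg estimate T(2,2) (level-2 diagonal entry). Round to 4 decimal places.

T(0,0) (trapezoid, 1 panel, h=0.7000): 0.555882
T(1,0) (trapezoid, 2 panels, h=0.3500): 0.537200
T(2,0) (trapezoid, 4 panels, h=0.1750): 0.532291
T(1,1) = 0.537200 + (0.537200 − 0.555882)/3 = 0.530973
T(2,1) = 0.532291 + (0.532291 − 0.537200)/3 = 0.530655
T(2,2) = 0.530655 + (0.530655 − 0.530973)/15 = 0.530634

0.5306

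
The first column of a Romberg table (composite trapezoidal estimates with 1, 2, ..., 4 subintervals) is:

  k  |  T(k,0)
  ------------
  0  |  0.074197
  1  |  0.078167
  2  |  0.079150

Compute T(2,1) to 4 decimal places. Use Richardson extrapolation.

Richardson extrapolation on the trapezoidal column (denominator 4−1=3):
T(2,1) = 0.079150 + (0.079150 − 0.078167)/3 = 0.079478
(Column j=1 coincides with Simpson's rule on the same nodes.)

0.0795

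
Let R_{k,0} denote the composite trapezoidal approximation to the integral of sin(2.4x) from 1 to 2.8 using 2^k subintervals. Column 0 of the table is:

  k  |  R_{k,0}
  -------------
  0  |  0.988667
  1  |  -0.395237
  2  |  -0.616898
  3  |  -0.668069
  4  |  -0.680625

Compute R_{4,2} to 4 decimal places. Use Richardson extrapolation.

-0.6848

R_{3,1} = (4·(-0.668069) − (-0.616898)) / 3 = -0.685126
R_{4,1} = -0.680625 + (-0.680625 − (-0.668069))/3 = -0.684810
R_{4,2} = (16·(-0.684810) − (-0.685126)) / 15 = -0.684789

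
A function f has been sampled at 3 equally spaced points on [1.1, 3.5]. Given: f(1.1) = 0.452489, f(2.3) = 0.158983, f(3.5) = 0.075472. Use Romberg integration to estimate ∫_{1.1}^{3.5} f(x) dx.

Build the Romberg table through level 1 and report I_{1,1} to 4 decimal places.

I_{0,0} (trapezoid, 1 panel, h=2.4000): 0.633553
I_{1,0} (trapezoid, 2 panels, h=1.2000): 0.507556
I_{1,1} = 0.507556 + (0.507556 − 0.633553)/3 = 0.465557

0.4656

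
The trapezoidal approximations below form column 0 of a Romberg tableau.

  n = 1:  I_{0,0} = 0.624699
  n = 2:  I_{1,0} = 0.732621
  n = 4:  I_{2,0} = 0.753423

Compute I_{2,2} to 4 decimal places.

0.7598

Richardson extrapolation on the trapezoidal column (denominator 4−1=3):
I_{1,1} = (4·0.732621 − 0.624699) / 3 = 0.768595
I_{2,1} = (4·0.753423 − 0.732621) / 3 = 0.760357
I_{2,2} = (16·0.760357 − 0.768595) / 15 = 0.759808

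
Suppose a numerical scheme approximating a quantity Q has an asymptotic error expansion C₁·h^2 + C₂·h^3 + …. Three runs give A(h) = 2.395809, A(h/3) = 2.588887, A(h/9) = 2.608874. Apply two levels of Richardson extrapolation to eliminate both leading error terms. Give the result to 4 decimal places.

2.6113

First eliminate the h^2 term (factor 3^2 = 9):
  B₁ = (9·2.588887 − 2.395809)/8 = 2.613022
  B₂ = (9·2.608874 − 2.588887)/8 = 2.611372
Then eliminate the h^3 term (factor 3^3 = 27):
  (27·2.611372 − 2.613022)/26 = 2.611309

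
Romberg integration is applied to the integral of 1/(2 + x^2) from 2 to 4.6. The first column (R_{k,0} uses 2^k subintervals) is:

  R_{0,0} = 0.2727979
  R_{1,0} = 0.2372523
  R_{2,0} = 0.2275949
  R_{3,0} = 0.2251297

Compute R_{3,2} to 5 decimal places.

R_{2,1} = 0.2275949 + (0.2275949 − 0.2372523)/3 = 0.2243758
R_{3,1} = 0.2251297 + (0.2251297 − 0.2275949)/3 = 0.2243080
R_{3,2} = 0.2243080 + (0.2243080 − 0.2243758)/15 = 0.2243035
(Column j=1 coincides with Simpson's rule on the same nodes.)

0.22430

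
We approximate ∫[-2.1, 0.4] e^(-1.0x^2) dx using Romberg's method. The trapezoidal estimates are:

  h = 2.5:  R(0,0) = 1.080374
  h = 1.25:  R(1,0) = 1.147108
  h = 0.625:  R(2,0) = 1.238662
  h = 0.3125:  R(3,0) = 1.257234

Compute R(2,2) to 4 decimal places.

1.2758

R(1,1) = 1.147108 + (1.147108 − 1.080374)/3 = 1.169353
R(2,1) = 1.238662 + (1.238662 − 1.147108)/3 = 1.269180
R(2,2) = (16·1.269180 − 1.169353) / 15 = 1.275835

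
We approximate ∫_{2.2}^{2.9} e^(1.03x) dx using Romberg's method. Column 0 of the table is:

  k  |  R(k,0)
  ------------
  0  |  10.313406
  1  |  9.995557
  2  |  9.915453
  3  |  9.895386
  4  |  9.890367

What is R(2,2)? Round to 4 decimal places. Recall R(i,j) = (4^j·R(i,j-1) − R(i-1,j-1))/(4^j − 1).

Richardson extrapolation on the trapezoidal column (denominator 4−1=3):
R(1,1) = 9.995557 + (9.995557 − 10.313406)/3 = 9.889607
R(2,1) = 9.915453 + (9.915453 − 9.995557)/3 = 9.888752
R(2,2) = (16·9.888752 − 9.889607) / 15 = 9.888695

9.8887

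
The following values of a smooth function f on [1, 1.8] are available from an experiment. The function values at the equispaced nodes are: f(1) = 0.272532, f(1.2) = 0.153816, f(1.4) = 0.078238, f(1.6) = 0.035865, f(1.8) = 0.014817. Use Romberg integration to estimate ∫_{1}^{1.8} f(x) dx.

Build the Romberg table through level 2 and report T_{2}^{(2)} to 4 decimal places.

T_{0}^{(0)} (trapezoid, 1 panel, h=0.8000): 0.114940
T_{1}^{(0)} (trapezoid, 2 panels, h=0.4000): 0.088765
T_{2}^{(0)} (trapezoid, 4 panels, h=0.2000): 0.082319
T_{1}^{(1)} = 0.088765 + (0.088765 − 0.114940)/3 = 0.080040
T_{2}^{(1)} = 0.082319 + (0.082319 − 0.088765)/3 = 0.080170
T_{2}^{(2)} = 0.080170 + (0.080170 − 0.080040)/15 = 0.080179

0.0802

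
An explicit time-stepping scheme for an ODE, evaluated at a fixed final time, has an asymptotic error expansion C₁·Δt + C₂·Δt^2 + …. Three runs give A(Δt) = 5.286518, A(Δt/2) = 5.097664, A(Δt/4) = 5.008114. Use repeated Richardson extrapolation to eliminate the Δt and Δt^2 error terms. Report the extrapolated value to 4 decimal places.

First eliminate the Δt term (factor 2^1 = 2):
  B₁ = (2·5.097664 − 5.286518)/1 = 4.908810
  B₂ = (2·5.008114 − 5.097664)/1 = 4.918564
Then eliminate the Δt^2 term (factor 2^2 = 4):
  (4·4.918564 − 4.908810)/3 = 4.921815

4.9218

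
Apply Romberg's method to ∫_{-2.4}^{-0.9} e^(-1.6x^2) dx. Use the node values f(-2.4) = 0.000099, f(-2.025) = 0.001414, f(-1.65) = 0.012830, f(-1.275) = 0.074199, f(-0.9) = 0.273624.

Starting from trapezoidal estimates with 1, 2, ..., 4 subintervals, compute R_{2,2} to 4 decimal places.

R_{0,0} (trapezoid, 1 panel, h=1.5000): 0.205292
R_{1,0} (trapezoid, 2 panels, h=0.7500): 0.112269
R_{2,0} (trapezoid, 4 panels, h=0.3750): 0.084489
R_{1,1} = 0.112269 + (0.112269 − 0.205292)/3 = 0.081261
R_{2,1} = 0.084489 + (0.084489 − 0.112269)/3 = 0.075229
R_{2,2} = 0.075229 + (0.075229 − 0.081261)/15 = 0.074827

0.0748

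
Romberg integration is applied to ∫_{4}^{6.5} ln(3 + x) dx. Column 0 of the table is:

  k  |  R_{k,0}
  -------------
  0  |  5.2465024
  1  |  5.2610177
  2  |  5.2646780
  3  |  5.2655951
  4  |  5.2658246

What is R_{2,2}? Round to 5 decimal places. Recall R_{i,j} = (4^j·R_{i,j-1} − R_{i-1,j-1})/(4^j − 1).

R_{1,1} = 5.2610177 + (5.2610177 − 5.2465024)/3 = 5.2658561
R_{2,1} = (4·5.2646780 − 5.2610177) / 3 = 5.2658981
R_{2,2} = (16·5.2658981 − 5.2658561) / 15 = 5.2659009
(Column j=1 coincides with Simpson's rule on the same nodes.)

5.26590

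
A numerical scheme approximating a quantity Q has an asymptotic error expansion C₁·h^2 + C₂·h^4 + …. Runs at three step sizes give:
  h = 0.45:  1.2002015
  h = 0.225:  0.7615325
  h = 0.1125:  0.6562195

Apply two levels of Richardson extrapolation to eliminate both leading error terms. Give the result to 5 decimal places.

First eliminate the h^2 term (factor 2^2 = 4):
  B₁ = (4·0.7615325 − 1.2002015)/3 = 0.6153095
  B₂ = (4·0.6562195 − 0.7615325)/3 = 0.6211152
Then eliminate the h^4 term (factor 2^4 = 16):
  (16·0.6211152 − 0.6153095)/15 = 0.6215022

0.62150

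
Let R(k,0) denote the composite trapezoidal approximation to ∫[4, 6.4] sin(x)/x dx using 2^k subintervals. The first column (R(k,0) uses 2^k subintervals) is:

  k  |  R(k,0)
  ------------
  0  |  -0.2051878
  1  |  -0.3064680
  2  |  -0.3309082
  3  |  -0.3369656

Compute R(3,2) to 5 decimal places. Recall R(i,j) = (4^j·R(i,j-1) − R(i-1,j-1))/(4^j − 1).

Richardson extrapolation on the trapezoidal column (denominator 4−1=3):
R(2,1) = -0.3309082 + (-0.3309082 − (-0.3064680))/3 = -0.3390549
R(3,1) = -0.3369656 + (-0.3369656 − (-0.3309082))/3 = -0.3389847
R(3,2) = (16·(-0.3389847) − (-0.3390549)) / 15 = -0.3389800

-0.33898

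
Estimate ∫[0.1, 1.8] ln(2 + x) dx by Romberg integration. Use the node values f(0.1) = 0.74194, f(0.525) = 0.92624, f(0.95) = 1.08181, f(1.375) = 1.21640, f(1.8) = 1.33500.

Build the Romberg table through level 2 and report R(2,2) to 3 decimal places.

R(0,0) (trapezoid, 1 panel, h=1.7000): 1.76540
R(1,0) (trapezoid, 2 panels, h=0.8500): 1.80224
R(2,0) (trapezoid, 4 panels, h=0.4250): 1.81174
R(1,1) = 1.80224 + (1.80224 − 1.76540)/3 = 1.81452
R(2,1) = 1.81174 + (1.81174 − 1.80224)/3 = 1.81491
R(2,2) = 1.81491 + (1.81491 − 1.81452)/15 = 1.81494

1.815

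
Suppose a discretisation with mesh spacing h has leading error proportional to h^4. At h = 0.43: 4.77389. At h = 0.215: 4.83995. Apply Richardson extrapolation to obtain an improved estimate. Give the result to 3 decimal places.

4.844

Extrapolated value = (16·A(h/2) − A(h)) / (16 − 1)
= (16·4.83995 − 4.77389) / 15
= 72.66531 / 15 = 4.84435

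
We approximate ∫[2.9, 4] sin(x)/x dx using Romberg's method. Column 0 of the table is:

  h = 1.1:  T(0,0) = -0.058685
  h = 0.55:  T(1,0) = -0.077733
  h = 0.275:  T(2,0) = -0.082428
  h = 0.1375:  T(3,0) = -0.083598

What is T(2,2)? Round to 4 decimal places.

T(1,1) = -0.077733 + (-0.077733 − (-0.058685))/3 = -0.084082
T(2,1) = (4·(-0.082428) − (-0.077733)) / 3 = -0.083993
T(2,2) = (16·(-0.083993) − (-0.084082)) / 15 = -0.083987
(Column j=1 coincides with Simpson's rule on the same nodes.)

-0.0840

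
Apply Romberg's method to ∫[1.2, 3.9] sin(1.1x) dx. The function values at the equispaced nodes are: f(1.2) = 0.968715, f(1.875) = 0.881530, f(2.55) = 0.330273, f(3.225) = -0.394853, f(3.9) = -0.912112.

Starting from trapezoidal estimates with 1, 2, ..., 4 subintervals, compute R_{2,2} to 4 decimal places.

0.5980

R_{0,0} (trapezoid, 1 panel, h=2.7000): 0.076414
R_{1,0} (trapezoid, 2 panels, h=1.3500): 0.484076
R_{2,0} (trapezoid, 4 panels, h=0.6750): 0.570545
R_{1,1} = 0.484076 + (0.484076 − 0.076414)/3 = 0.619963
R_{2,1} = 0.570545 + (0.570545 − 0.484076)/3 = 0.599368
R_{2,2} = 0.599368 + (0.599368 − 0.619963)/15 = 0.597995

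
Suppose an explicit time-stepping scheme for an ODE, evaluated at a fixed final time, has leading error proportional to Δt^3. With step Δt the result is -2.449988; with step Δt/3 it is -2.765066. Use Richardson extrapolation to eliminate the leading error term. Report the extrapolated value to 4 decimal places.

-2.7772

Extrapolated value = (27·A(Δt/3) − A(Δt)) / (27 − 1)
= (27·(-2.765066) − (-2.449988)) / 26
= -72.206794 / 26 = -2.777184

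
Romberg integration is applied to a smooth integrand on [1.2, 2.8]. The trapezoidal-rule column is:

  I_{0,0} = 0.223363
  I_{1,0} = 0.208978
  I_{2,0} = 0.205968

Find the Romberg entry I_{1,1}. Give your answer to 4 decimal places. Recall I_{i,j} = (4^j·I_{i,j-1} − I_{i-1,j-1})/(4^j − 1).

Richardson extrapolation on the trapezoidal column (denominator 4−1=3):
I_{1,1} = 0.208978 + (0.208978 − 0.223363)/3 = 0.204183
(Column j=1 coincides with Simpson's rule on the same nodes.)

0.2042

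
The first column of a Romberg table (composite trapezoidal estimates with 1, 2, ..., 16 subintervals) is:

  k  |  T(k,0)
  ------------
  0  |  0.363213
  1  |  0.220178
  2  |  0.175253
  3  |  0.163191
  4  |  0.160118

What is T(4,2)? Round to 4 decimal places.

0.1591

T(3,1) = (4·0.163191 − 0.175253) / 3 = 0.159170
T(4,1) = (4·0.160118 − 0.163191) / 3 = 0.159094
T(4,2) = 0.159094 + (0.159094 − 0.159170)/15 = 0.159089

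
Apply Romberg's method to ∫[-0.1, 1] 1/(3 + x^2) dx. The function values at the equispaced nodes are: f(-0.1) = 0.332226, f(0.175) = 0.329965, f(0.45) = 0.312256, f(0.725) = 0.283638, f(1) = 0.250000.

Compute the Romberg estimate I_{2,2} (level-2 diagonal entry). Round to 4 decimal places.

0.3356

I_{0,0} (trapezoid, 1 panel, h=1.1000): 0.320224
I_{1,0} (trapezoid, 2 panels, h=0.5500): 0.331853
I_{2,0} (trapezoid, 4 panels, h=0.2750): 0.334667
I_{1,1} = 0.331853 + (0.331853 − 0.320224)/3 = 0.335729
I_{2,1} = 0.334667 + (0.334667 − 0.331853)/3 = 0.335605
I_{2,2} = 0.335605 + (0.335605 − 0.335729)/15 = 0.335597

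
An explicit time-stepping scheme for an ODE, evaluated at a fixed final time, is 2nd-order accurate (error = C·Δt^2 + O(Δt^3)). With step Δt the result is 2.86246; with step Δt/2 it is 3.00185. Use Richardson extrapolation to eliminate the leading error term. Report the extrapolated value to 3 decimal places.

3.048

Extrapolated value = (4·A(Δt/2) − A(Δt)) / (4 − 1)
= (4·3.00185 − 2.86246) / 3
= 9.14494 / 3 = 3.04831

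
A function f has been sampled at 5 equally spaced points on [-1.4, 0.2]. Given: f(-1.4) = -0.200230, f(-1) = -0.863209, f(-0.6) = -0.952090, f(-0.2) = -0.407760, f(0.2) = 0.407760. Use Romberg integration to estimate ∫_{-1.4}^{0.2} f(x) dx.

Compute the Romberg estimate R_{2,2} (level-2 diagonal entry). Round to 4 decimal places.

R_{0,0} (trapezoid, 1 panel, h=1.6000): 0.166024
R_{1,0} (trapezoid, 2 panels, h=0.8000): -0.678660
R_{2,0} (trapezoid, 4 panels, h=0.4000): -0.847718
R_{1,1} = -0.678660 + (-0.678660 − 0.166024)/3 = -0.960221
R_{2,1} = -0.847718 + (-0.847718 − (-0.678660))/3 = -0.904071
R_{2,2} = -0.904071 + (-0.904071 − (-0.960221))/15 = -0.900328

-0.9003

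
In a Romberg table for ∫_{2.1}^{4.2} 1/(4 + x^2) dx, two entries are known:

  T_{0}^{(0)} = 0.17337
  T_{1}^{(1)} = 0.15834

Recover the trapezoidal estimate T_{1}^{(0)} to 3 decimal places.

From T_{1}^{(1)} = (4·T_{1}^{(0)} − T_{0}^{(0)})/3, solve for T_{1}^{(0)}:
4·T_{1}^{(0)} = 3·0.15834 + 0.17337 = 0.64839
T_{1}^{(0)} = 0.16210

0.162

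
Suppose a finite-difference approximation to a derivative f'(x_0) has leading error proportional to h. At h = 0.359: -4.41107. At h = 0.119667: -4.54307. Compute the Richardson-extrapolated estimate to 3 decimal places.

The leading error scales as h; refining by a factor of 3 reduces it by 3^1 = 3.
Extrapolated value = (3·A(h/3) − A(h)) / (3 − 1)
= (3·(-4.54307) − (-4.41107)) / 2
= -9.21814 / 2 = -4.60907

-4.609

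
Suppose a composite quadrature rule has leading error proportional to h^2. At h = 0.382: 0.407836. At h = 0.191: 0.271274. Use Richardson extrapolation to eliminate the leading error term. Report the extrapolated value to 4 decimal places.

The leading error scales as h^2; refining by a factor of 2 reduces it by 2^2 = 4.
Extrapolated value = (4·A(h/2) − A(h)) / (4 − 1)
= (4·0.271274 − 0.407836) / 3
= 0.677260 / 3 = 0.225753

0.2258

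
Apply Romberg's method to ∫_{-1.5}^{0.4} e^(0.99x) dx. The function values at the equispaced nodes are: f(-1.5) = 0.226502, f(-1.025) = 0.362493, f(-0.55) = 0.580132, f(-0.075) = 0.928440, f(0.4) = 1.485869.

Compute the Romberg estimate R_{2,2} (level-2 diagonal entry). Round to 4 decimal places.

R_{0,0} (trapezoid, 1 panel, h=1.9000): 1.626752
R_{1,0} (trapezoid, 2 panels, h=0.9500): 1.364502
R_{2,0} (trapezoid, 4 panels, h=0.4750): 1.295444
R_{1,1} = 1.364502 + (1.364502 − 1.626752)/3 = 1.277085
R_{2,1} = 1.295444 + (1.295444 − 1.364502)/3 = 1.272425
R_{2,2} = 1.272425 + (1.272425 − 1.277085)/15 = 1.272114

1.2721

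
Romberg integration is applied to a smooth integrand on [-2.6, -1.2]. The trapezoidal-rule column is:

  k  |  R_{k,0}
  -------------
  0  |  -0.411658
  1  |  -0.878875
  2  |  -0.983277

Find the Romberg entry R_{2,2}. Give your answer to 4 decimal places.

Richardson extrapolation on the trapezoidal column (denominator 4−1=3):
R_{1,1} = -0.878875 + (-0.878875 − (-0.411658))/3 = -1.034614
R_{2,1} = -0.983277 + (-0.983277 − (-0.878875))/3 = -1.018078
R_{2,2} = -1.018078 + (-1.018078 − (-1.034614))/15 = -1.016976

-1.0170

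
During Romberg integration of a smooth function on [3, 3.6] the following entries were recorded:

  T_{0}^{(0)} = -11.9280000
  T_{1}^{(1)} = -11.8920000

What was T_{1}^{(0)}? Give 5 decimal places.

From T_{1}^{(1)} = (4·T_{1}^{(0)} − T_{0}^{(0)})/3, solve for T_{1}^{(0)}:
4·T_{1}^{(0)} = 3·(-11.8920000) + (-11.9280000) = -47.6040000
T_{1}^{(0)} = -11.9010000

-11.90100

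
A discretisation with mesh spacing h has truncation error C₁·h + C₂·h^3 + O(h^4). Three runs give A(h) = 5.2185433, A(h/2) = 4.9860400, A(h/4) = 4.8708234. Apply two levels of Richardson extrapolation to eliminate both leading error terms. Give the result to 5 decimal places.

4.75590

First eliminate the h term (factor 2^1 = 2):
  B₁ = (2·4.9860400 − 5.2185433)/1 = 4.7535367
  B₂ = (2·4.8708234 − 4.9860400)/1 = 4.7556068
Then eliminate the h^3 term (factor 2^3 = 8):
  (8·4.7556068 − 4.7535367)/7 = 4.7559025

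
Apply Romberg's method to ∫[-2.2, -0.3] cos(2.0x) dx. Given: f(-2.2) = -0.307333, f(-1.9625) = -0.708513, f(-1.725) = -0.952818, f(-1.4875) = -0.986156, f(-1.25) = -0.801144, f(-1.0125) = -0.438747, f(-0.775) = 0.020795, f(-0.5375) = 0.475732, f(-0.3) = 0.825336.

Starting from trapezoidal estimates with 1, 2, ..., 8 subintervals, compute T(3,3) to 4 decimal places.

T(0,0) (trapezoid, 1 panel, h=1.9000): 0.492103
T(1,0) (trapezoid, 2 panels, h=0.9500): -0.515035
T(2,0) (trapezoid, 4 panels, h=0.4750): -0.700229
T(3,0) (trapezoid, 8 panels, h=0.2375): -0.743814
T(1,1) = -0.515035 + (-0.515035 − 0.492103)/3 = -0.850748
T(2,1) = -0.700229 + (-0.700229 − (-0.515035))/3 = -0.761960
T(3,1) = -0.743814 + (-0.743814 − (-0.700229))/3 = -0.758342
T(2,2) = -0.761960 + (-0.761960 − (-0.850748))/15 = -0.756041
T(3,2) = -0.758342 + (-0.758342 − (-0.761960))/15 = -0.758101
T(3,3) = -0.758101 + (-0.758101 − (-0.756041))/63 = -0.758134

-0.7581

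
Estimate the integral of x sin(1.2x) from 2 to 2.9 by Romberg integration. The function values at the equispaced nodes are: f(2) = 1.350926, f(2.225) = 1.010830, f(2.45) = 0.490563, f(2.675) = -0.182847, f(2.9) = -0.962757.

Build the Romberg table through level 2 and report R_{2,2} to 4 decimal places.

0.3510

R_{0,0} (trapezoid, 1 panel, h=0.9000): 0.174676
R_{1,0} (trapezoid, 2 panels, h=0.4500): 0.308091
R_{2,0} (trapezoid, 4 panels, h=0.2250): 0.340342
R_{1,1} = 0.308091 + (0.308091 − 0.174676)/3 = 0.352563
R_{2,1} = 0.340342 + (0.340342 − 0.308091)/3 = 0.351092
R_{2,2} = 0.351092 + (0.351092 − 0.352563)/15 = 0.350994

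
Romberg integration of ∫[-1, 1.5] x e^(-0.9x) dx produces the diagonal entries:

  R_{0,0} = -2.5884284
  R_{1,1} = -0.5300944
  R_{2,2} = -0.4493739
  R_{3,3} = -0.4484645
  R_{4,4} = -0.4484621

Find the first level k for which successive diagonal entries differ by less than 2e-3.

k = 3

|R_{1,1} − R_{0,0}| = 2.0583340 ≥ 2e-3
|R_{2,2} − R_{1,1}| = 0.0807205 ≥ 2e-3
|R_{3,3} − R_{2,2}| = 0.0009094 < 2e-3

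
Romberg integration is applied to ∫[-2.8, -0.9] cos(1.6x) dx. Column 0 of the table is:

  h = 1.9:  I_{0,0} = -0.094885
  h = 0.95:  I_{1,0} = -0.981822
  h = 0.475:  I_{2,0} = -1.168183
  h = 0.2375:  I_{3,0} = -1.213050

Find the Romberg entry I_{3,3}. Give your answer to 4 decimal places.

Richardson extrapolation on the trapezoidal column (denominator 4−1=3):
I_{1,1} = -0.981822 + (-0.981822 − (-0.094885))/3 = -1.277468
I_{2,1} = -1.168183 + (-1.168183 − (-0.981822))/3 = -1.230303
I_{3,1} = -1.213050 + (-1.213050 − (-1.168183))/3 = -1.228006
I_{2,2} = -1.230303 + (-1.230303 − (-1.277468))/15 = -1.227159
I_{3,2} = (16·(-1.228006) − (-1.230303)) / 15 = -1.227853
I_{3,3} = (64·(-1.227853) − (-1.227159)) / 63 = -1.227864

-1.2279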